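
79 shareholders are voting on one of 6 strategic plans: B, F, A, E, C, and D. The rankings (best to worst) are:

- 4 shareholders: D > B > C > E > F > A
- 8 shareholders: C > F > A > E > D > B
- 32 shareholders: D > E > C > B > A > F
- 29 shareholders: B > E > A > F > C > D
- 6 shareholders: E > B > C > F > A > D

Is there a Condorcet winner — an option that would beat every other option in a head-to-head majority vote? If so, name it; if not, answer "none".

E

E vs B: 46–33 for E.
E vs F: 71–8 for E.
E vs A: 71–8 for E.
E vs C: 67–12 for E.
E vs D: 43–36 for E.
E beats every other option head-to-head.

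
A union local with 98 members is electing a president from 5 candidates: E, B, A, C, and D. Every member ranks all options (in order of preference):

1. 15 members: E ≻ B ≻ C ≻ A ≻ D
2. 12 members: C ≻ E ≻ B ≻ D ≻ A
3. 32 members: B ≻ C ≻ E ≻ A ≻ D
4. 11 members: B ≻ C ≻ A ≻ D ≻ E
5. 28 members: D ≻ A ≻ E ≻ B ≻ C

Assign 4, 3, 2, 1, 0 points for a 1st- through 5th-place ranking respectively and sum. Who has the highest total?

E: 15·4 + 12·3 + 32·2 + 11·0 + 28·2 = 216
B: 15·3 + 12·2 + 32·4 + 11·4 + 28·1 = 269
A: 15·1 + 12·0 + 32·1 + 11·2 + 28·3 = 153
C: 15·2 + 12·4 + 32·3 + 11·3 + 28·0 = 207
D: 15·0 + 12·1 + 32·0 + 11·1 + 28·4 = 135
B has the highest Borda score (269).

B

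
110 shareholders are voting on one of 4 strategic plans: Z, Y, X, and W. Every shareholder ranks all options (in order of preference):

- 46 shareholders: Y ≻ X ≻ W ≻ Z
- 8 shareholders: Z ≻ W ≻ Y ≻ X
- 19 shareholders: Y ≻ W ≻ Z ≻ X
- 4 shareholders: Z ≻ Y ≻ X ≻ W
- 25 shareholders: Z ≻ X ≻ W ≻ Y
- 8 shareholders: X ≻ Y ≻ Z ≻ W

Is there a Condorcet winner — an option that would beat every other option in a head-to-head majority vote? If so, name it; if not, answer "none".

Y vs Z: 73–37 for Y.
Y vs X: 77–33 for Y.
Y vs W: 77–33 for Y.
Y beats every other option head-to-head.

Y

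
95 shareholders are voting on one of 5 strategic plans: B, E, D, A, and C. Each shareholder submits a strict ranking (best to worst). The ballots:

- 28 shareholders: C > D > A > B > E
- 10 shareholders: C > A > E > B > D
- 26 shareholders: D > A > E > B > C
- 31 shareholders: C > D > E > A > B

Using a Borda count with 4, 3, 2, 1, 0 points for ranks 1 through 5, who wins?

B: 28·1 + 10·1 + 26·1 + 31·0 = 64
E: 28·0 + 10·2 + 26·2 + 31·2 = 134
D: 28·3 + 10·0 + 26·4 + 31·3 = 281
A: 28·2 + 10·3 + 26·3 + 31·1 = 195
C: 28·4 + 10·4 + 26·0 + 31·4 = 276
D has the highest Borda score (281).

D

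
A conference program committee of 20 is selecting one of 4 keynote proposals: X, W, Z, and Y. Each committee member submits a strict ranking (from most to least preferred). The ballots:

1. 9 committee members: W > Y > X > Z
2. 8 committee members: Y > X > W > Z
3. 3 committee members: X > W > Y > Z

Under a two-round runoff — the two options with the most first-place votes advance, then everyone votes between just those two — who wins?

Round 1 first-place votes: X 3, W 9, Z 0, Y 8.
W and Y advance.
Runoff: W is preferred to Y by 12 voters; Y by 8.
W wins the runoff.

W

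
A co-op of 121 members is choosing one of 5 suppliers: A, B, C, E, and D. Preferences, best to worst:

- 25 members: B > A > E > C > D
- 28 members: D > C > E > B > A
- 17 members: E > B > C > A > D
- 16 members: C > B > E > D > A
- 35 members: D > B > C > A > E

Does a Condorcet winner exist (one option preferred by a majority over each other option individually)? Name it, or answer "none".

D

D vs A: 79–42 for D.
D vs B: 63–58 for D.
D vs C: 63–58 for D.
D vs E: 63–58 for D.
D beats every other option head-to-head.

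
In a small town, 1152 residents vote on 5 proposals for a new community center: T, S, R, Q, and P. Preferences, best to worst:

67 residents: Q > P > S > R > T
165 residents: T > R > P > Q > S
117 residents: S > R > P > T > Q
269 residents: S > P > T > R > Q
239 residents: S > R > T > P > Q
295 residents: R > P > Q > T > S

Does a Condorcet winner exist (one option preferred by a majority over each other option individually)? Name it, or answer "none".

S

S vs T: 692–460 for S.
S vs R: 692–460 for S.
S vs Q: 625–527 for S.
S vs P: 625–527 for S.
S beats every other option head-to-head.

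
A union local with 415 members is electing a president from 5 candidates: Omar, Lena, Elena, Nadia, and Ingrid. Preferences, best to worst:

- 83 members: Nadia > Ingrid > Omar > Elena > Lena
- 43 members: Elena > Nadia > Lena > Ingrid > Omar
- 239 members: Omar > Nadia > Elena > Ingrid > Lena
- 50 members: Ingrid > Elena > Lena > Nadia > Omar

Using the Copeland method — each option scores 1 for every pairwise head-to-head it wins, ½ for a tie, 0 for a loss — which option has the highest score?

Omar

Omar: beats Lena, Elena, Nadia, and Ingrid → score 4.
Lena: loses to Omar, Elena, Nadia, and Ingrid → score 0.
Elena: beats Lena and Ingrid; loses to Omar and Nadia → score 2.
Nadia: beats Lena, Elena, and Ingrid; loses to Omar → score 3.
Ingrid: beats Lena; loses to Omar, Elena, and Nadia → score 1.
Omar has the best pairwise record.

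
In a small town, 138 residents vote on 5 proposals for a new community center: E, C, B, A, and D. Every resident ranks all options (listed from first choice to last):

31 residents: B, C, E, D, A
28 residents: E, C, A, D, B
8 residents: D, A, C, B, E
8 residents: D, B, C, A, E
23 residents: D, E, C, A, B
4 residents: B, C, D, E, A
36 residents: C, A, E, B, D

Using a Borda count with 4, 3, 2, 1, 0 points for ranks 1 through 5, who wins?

E: 31·2 + 28·4 + 8·0 + 8·0 + 23·3 + 4·1 + 36·2 = 319
C: 31·3 + 28·3 + 8·2 + 8·2 + 23·2 + 4·3 + 36·4 = 411
B: 31·4 + 28·0 + 8·1 + 8·3 + 23·0 + 4·4 + 36·1 = 208
A: 31·0 + 28·2 + 8·3 + 8·1 + 23·1 + 4·0 + 36·3 = 219
D: 31·1 + 28·1 + 8·4 + 8·4 + 23·4 + 4·2 + 36·0 = 223
C has the highest Borda score (411).

C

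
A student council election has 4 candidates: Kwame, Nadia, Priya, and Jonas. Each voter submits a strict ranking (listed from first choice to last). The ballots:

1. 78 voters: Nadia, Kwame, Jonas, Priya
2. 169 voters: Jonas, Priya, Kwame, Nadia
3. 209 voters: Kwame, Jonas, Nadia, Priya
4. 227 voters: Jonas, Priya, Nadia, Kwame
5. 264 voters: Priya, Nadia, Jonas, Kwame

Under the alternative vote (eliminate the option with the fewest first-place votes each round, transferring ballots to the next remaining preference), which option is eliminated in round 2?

Priya

Round 1: Kwame 209, Nadia 78, Priya 264, Jonas 396. Eliminate Nadia.
Round 2: Kwame 287, Priya 264, Jonas 396. Eliminate Priya.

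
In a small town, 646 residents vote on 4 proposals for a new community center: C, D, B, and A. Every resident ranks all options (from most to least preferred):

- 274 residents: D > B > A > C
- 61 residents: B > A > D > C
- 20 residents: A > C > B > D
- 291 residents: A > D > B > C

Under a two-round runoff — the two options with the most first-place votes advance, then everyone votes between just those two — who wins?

Round 1 first-place votes: C 0, D 274, B 61, A 311.
A and D advance.
Runoff: A is preferred to D by 372 voters; D by 274.
A wins the runoff.

A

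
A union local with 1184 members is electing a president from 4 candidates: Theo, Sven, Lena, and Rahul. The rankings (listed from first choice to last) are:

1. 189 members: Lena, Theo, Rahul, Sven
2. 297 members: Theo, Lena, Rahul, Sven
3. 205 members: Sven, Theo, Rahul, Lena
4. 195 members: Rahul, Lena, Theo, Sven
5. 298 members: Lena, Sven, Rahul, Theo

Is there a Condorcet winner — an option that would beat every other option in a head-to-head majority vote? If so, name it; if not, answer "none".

Lena

Lena vs Theo: 682–502 for Lena.
Lena vs Sven: 979–205 for Lena.
Lena vs Rahul: 784–400 for Lena.
Lena beats every other option head-to-head.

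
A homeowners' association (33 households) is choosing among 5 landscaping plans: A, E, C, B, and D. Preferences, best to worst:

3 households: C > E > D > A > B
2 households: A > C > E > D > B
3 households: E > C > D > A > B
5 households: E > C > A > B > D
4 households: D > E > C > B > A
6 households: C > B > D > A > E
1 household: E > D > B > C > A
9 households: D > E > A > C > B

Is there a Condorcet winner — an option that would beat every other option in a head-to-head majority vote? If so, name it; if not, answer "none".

Checking pairwise contests:
E beats A 25–8.
D beats E 19–14.
E beats C 22–11.
A beats B 22–11.
C beats D 19–14.
Every option loses at least one head-to-head, so there is no Condorcet winner.

none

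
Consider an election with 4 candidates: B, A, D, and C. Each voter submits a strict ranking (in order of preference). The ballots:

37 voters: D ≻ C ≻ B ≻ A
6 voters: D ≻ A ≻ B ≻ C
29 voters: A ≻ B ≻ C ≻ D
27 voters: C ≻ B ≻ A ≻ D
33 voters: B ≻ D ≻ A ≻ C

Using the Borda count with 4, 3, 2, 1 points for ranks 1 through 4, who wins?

B

B: 37·2 + 6·2 + 29·3 + 27·3 + 33·4 = 386
A: 37·1 + 6·3 + 29·4 + 27·2 + 33·2 = 291
D: 37·4 + 6·4 + 29·1 + 27·1 + 33·3 = 327
C: 37·3 + 6·1 + 29·2 + 27·4 + 33·1 = 316
B has the highest Borda score (386).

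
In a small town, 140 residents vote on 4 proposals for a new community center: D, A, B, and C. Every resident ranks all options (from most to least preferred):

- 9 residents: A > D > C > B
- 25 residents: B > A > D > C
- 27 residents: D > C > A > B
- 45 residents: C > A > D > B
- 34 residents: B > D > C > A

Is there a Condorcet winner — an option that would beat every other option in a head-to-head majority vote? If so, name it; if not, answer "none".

none

Checking pairwise contests:
A beats D 79–61.
C beats A 106–34.
D beats B 81–59.
D beats C 95–45.
Every option loses at least one head-to-head, so there is no Condorcet winner.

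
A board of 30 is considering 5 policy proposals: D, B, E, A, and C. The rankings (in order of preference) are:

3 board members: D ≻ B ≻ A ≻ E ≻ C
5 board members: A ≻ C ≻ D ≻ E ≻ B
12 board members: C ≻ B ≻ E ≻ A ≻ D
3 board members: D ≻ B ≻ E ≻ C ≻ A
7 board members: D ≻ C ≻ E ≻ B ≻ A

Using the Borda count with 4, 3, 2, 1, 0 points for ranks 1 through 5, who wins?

D: 3·4 + 5·2 + 12·0 + 3·4 + 7·4 = 62
B: 3·3 + 5·0 + 12·3 + 3·3 + 7·1 = 61
E: 3·1 + 5·1 + 12·2 + 3·2 + 7·2 = 52
A: 3·2 + 5·4 + 12·1 + 3·0 + 7·0 = 38
C: 3·0 + 5·3 + 12·4 + 3·1 + 7·3 = 87
C has the highest Borda score (87).

C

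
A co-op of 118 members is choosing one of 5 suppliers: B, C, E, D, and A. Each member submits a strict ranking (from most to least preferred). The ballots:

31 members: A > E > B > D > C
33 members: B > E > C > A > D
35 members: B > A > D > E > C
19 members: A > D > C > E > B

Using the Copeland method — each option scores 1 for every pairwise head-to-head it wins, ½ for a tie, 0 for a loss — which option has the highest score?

B

B: beats C, E, D, and A → score 4.
C: loses to B, E, D, and A → score 0.
E: beats C and D; loses to B and A → score 2.
D: beats C; loses to B, E, and A → score 1.
A: beats C, E, and D; loses to B → score 3.
B has the best pairwise record.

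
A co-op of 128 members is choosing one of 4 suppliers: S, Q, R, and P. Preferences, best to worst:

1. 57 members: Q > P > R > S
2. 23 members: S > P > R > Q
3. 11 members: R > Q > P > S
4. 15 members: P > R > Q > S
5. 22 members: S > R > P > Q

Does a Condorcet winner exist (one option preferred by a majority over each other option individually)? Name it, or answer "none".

Checking pairwise contests:
Q beats S 83–45.
R beats Q 71–57.
P beats R 95–33.
Q beats P 68–60.
Every option loses at least one head-to-head, so there is no Condorcet winner.

none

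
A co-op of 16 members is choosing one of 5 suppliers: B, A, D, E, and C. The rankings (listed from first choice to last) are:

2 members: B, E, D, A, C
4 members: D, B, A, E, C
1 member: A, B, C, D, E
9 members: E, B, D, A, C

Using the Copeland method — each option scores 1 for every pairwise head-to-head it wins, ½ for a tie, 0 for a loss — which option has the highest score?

B: beats A, D, and C; loses to E → score 3.
A: beats C; loses to B, D, and E → score 1.
D: beats A and C; loses to B and E → score 2.
E: beats B, A, D, and C → score 4.
C: loses to B, A, D, and E → score 0.
E has the best pairwise record.

E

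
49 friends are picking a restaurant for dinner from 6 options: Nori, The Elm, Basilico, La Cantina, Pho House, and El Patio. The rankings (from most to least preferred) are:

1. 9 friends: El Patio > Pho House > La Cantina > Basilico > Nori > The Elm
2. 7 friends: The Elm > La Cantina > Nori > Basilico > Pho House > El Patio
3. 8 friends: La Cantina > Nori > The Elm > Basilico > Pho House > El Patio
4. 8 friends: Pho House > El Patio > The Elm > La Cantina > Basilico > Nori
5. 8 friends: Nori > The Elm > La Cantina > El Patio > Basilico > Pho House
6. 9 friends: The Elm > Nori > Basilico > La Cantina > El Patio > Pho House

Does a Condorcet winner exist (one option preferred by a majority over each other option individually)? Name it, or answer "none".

Checking pairwise contests:
La Cantina beats Nori 32–17.
Nori beats The Elm 25–24.
Nori beats Basilico 32–17.
The Elm beats La Cantina 32–17.
Nori beats Pho House 32–17.
Nori beats El Patio 32–17.
Every option loses at least one head-to-head, so there is no Condorcet winner.

none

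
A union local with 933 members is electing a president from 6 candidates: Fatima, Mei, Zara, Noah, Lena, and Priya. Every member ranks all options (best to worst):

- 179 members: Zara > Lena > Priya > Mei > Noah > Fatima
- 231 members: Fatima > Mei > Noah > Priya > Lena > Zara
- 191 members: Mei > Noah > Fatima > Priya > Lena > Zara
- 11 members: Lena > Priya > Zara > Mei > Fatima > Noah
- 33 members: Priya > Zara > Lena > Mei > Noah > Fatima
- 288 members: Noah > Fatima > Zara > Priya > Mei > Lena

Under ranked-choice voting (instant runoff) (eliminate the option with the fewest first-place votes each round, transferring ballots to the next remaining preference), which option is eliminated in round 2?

Priya

Round 1: Fatima 231, Mei 191, Zara 179, Noah 288, Lena 11, Priya 33. Eliminate Lena.
Round 2: Fatima 231, Mei 191, Zara 179, Noah 288, Priya 44. Eliminate Priya.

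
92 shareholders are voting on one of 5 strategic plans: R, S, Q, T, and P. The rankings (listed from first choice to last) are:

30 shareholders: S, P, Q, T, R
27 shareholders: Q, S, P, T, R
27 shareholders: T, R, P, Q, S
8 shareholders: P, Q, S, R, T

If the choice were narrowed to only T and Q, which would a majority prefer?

Q

Voters preferring T to Q: 27; preferring Q to T: 65.
Q wins the head-to-head.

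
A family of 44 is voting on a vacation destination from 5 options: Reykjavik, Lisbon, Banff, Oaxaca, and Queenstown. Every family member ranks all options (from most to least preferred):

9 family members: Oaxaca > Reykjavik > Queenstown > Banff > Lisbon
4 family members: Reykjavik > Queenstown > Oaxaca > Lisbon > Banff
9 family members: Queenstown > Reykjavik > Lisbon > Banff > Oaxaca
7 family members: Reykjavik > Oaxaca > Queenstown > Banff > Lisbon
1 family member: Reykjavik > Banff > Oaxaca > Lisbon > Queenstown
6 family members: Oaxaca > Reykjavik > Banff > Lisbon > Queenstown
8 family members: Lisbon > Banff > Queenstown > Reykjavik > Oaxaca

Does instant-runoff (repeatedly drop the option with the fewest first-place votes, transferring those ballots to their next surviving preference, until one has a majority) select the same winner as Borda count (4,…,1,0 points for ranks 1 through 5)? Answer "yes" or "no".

no

Instant-runoff — R1 Reykjavik 12, Lisbon 8, Banff 0, Oaxaca 15, Queenstown 9 (Banff out); R2 Reykjavik 12, Lisbon 8, Oaxaca 15, Queenstown 9 (Lisbon out); R3 Reykjavik 12, Oaxaca 15, Queenstown 17 (Reykjavik out); R4 Oaxaca 23, Queenstown 21 (Oaxaca winner). Winner: Oaxaca.
Borda — scores: Reykjavik 128, Lisbon 61, Banff 64, Oaxaca 91, Queenstown 96. Winner: Reykjavik.
The two methods disagree.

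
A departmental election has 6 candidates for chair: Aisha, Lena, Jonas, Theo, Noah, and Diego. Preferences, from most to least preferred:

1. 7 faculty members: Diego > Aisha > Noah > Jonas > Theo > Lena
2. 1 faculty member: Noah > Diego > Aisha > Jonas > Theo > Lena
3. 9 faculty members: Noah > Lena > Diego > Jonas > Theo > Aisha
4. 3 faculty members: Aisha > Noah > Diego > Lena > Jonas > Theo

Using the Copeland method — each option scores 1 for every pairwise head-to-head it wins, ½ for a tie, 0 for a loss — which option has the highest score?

Aisha: beats Lena, Jonas, and Theo; ties Noah; loses to Diego → score 3.5.
Lena: beats Jonas and Theo; loses to Aisha, Noah, and Diego → score 2.
Jonas: beats Theo; loses to Aisha, Lena, Noah, and Diego → score 1.
Theo: loses to Aisha, Lena, Jonas, Noah, and Diego → score 0.
Noah: beats Lena, Jonas, Theo, and Diego; ties Aisha → score 4.5.
Diego: beats Aisha, Lena, Jonas, and Theo; loses to Noah → score 4.
Noah has the best pairwise record.

Noah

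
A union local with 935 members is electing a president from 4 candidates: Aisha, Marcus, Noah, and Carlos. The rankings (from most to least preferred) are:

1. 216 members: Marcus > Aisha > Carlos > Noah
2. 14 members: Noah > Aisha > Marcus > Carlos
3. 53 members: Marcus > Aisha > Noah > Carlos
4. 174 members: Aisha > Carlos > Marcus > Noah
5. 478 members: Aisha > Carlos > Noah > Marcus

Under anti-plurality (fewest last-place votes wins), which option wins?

Aisha

Last-place votes: Aisha 0, Marcus 478, Noah 390, Carlos 67.
Aisha is ranked last by the fewest voters, so Aisha wins.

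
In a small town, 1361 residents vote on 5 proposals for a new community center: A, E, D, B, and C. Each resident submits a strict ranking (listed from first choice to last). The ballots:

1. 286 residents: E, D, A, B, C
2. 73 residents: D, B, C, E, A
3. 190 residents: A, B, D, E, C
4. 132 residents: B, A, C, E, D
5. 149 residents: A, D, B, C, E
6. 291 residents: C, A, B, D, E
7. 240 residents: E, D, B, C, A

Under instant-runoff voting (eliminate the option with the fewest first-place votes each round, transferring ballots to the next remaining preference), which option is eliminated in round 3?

Round 1: A 339, E 526, D 73, B 132, C 291. Eliminate D.
Round 2: A 339, E 526, B 205, C 291. Eliminate B.
Round 3: A 471, E 526, C 364. Eliminate C.

C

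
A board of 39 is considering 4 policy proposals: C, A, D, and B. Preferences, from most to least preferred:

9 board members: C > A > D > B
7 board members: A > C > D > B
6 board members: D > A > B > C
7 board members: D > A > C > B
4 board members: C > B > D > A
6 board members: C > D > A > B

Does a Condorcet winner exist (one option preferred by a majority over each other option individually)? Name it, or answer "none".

none

Checking pairwise contests:
A beats C 20–19.
D beats A 23–16.
C beats D 26–13.
C beats B 33–6.
Every option loses at least one head-to-head, so there is no Condorcet winner.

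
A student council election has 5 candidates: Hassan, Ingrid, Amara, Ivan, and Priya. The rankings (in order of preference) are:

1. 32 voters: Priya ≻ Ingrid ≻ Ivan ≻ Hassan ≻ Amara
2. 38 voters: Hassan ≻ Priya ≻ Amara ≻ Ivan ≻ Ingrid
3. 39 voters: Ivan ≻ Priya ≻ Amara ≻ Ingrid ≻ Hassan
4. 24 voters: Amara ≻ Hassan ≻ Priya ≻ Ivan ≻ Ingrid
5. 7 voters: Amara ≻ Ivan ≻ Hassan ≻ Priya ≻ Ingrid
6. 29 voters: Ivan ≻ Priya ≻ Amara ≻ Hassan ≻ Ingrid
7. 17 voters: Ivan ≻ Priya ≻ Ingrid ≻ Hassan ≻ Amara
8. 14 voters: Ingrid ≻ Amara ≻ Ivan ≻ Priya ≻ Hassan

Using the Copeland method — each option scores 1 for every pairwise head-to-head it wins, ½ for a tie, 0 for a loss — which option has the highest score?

Hassan: loses to Ingrid, Amara, Ivan, and Priya → score 0.
Ingrid: beats Hassan; loses to Amara, Ivan, and Priya → score 1.
Amara: beats Hassan and Ingrid; loses to Ivan and Priya → score 2.
Ivan: beats Hassan, Ingrid, Amara, and Priya → score 4.
Priya: beats Hassan, Ingrid, and Amara; loses to Ivan → score 3.
Ivan has the best pairwise record.

Ivan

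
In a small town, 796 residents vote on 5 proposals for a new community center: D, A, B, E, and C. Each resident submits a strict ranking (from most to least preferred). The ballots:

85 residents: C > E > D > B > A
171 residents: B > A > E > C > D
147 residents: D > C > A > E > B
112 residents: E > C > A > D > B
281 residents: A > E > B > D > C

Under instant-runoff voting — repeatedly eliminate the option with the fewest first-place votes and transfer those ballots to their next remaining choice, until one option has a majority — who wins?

Round 1: D 147, A 281, B 171, E 112, C 85. Eliminate C.
Round 2: D 147, A 281, B 171, E 197. Eliminate D.
Round 3: A 428, B 171, E 197. A has a majority.

A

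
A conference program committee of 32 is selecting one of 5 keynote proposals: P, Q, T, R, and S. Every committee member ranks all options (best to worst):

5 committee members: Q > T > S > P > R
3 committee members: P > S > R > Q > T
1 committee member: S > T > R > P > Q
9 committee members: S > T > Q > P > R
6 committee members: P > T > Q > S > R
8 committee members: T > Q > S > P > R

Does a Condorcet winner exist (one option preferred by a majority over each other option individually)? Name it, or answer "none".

T

T vs P: 23–9 for T.
T vs Q: 24–8 for T.
T vs R: 29–3 for T.
T vs S: 19–13 for T.
T beats every other option head-to-head.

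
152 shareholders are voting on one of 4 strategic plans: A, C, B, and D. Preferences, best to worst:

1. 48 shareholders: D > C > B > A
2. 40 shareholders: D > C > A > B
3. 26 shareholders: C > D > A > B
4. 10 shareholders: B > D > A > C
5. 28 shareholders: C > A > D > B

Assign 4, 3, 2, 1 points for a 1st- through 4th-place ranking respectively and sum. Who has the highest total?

D

A: 48·1 + 40·2 + 26·2 + 10·2 + 28·3 = 284
C: 48·3 + 40·3 + 26·4 + 10·1 + 28·4 = 490
B: 48·2 + 40·1 + 26·1 + 10·4 + 28·1 = 230
D: 48·4 + 40·4 + 26·3 + 10·3 + 28·2 = 516
D has the highest Borda score (516).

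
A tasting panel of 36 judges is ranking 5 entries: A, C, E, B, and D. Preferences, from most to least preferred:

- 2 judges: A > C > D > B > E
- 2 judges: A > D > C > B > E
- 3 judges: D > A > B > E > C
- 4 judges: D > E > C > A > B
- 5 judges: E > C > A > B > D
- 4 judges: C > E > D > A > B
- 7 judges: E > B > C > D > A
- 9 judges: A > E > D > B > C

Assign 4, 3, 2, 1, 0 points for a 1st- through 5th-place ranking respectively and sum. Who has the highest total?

A: 2·4 + 2·4 + 3·3 + 4·1 + 5·2 + 4·1 + 7·0 + 9·4 = 79
C: 2·3 + 2·2 + 3·0 + 4·2 + 5·3 + 4·4 + 7·2 + 9·0 = 63
E: 2·0 + 2·0 + 3·1 + 4·3 + 5·4 + 4·3 + 7·4 + 9·3 = 102
B: 2·1 + 2·1 + 3·2 + 4·0 + 5·1 + 4·0 + 7·3 + 9·1 = 45
D: 2·2 + 2·3 + 3·4 + 4·4 + 5·0 + 4·2 + 7·1 + 9·2 = 71
E has the highest Borda score (102).

E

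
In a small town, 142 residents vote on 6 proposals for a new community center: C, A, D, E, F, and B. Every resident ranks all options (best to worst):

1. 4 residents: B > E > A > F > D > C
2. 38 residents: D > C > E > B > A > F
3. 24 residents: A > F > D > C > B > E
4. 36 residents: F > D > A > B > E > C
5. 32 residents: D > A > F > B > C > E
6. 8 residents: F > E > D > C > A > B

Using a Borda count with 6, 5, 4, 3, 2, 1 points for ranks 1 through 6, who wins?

C: 4·1 + 38·5 + 24·3 + 36·1 + 32·2 + 8·3 = 390
A: 4·4 + 38·2 + 24·6 + 36·4 + 32·5 + 8·2 = 556
D: 4·2 + 38·6 + 24·4 + 36·5 + 32·6 + 8·4 = 736
E: 4·5 + 38·4 + 24·1 + 36·2 + 32·1 + 8·5 = 340
F: 4·3 + 38·1 + 24·5 + 36·6 + 32·4 + 8·6 = 562
B: 4·6 + 38·3 + 24·2 + 36·3 + 32·3 + 8·1 = 398
D has the highest Borda score (736).

D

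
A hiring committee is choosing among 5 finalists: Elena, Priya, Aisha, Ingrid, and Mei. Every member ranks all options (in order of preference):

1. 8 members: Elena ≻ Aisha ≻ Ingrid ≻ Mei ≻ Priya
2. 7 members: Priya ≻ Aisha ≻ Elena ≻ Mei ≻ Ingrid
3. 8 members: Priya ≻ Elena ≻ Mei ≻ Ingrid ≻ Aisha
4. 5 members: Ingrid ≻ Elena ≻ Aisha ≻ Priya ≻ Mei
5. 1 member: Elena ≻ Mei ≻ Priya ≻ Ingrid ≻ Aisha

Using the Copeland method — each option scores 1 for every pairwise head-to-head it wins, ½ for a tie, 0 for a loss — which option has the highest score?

Elena: beats Aisha, Ingrid, and Mei; loses to Priya → score 3.
Priya: beats Elena, Aisha, Ingrid, and Mei → score 4.
Aisha: beats Ingrid and Mei; loses to Elena and Priya → score 2.
Ingrid: loses to Elena, Priya, Aisha, and Mei → score 0.
Mei: beats Ingrid; loses to Elena, Priya, and Aisha → score 1.
Priya has the best pairwise record.

Priya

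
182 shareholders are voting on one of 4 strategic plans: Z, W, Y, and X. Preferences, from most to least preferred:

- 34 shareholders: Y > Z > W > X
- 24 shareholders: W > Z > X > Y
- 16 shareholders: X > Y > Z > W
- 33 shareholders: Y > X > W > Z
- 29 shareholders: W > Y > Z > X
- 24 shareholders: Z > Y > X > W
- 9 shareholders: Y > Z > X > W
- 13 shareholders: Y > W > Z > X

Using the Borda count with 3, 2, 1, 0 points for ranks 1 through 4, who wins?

Y

Z: 34·2 + 24·2 + 16·1 + 33·0 + 29·1 + 24·3 + 9·2 + 13·1 = 264
W: 34·1 + 24·3 + 16·0 + 33·1 + 29·3 + 24·0 + 9·0 + 13·2 = 252
Y: 34·3 + 24·0 + 16·2 + 33·3 + 29·2 + 24·2 + 9·3 + 13·3 = 405
X: 34·0 + 24·1 + 16·3 + 33·2 + 29·0 + 24·1 + 9·1 + 13·0 = 171
Y has the highest Borda score (405).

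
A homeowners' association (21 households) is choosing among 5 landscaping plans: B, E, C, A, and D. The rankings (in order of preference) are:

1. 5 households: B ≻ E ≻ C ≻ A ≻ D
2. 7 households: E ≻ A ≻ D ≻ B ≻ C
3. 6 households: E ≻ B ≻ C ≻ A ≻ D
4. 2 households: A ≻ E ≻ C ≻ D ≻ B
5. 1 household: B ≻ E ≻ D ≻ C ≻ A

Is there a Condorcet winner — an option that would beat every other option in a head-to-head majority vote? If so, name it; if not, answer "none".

E

E vs B: 15–6 for E.
E vs C: 21–0 for E.
E vs A: 19–2 for E.
E vs D: 21–0 for E.
E beats every other option head-to-head.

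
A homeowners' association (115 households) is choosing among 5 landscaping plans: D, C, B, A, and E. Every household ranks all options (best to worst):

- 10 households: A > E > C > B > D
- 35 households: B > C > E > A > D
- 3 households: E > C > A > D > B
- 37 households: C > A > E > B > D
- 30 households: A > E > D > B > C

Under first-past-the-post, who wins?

A

First-place votes: D 0, C 37, B 35, A 40, E 3.
A has the most first-place votes.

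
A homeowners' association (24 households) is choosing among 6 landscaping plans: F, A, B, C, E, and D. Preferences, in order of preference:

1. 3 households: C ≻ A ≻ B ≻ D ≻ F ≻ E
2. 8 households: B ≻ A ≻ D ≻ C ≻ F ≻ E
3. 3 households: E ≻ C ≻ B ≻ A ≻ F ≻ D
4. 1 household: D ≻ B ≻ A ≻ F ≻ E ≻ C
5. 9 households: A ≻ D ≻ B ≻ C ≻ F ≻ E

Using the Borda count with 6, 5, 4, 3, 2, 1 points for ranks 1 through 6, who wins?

A

F: 3·2 + 8·2 + 3·2 + 1·3 + 9·2 = 49
A: 3·5 + 8·5 + 3·3 + 1·4 + 9·6 = 122
B: 3·4 + 8·6 + 3·4 + 1·5 + 9·4 = 113
C: 3·6 + 8·3 + 3·5 + 1·1 + 9·3 = 85
E: 3·1 + 8·1 + 3·6 + 1·2 + 9·1 = 40
D: 3·3 + 8·4 + 3·1 + 1·6 + 9·5 = 95
A has the highest Borda score (122).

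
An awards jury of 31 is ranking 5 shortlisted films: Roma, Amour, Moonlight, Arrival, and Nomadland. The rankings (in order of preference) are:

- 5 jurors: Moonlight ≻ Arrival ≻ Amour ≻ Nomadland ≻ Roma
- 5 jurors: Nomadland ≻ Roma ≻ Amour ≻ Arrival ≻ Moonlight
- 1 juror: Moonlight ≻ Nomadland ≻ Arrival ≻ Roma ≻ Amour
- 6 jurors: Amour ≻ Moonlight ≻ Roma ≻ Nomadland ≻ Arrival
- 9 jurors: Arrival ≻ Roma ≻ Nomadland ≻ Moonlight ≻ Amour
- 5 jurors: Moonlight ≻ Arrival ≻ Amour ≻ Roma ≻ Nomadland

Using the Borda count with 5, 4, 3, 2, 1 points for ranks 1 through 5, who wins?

Arrival

Roma: 5·1 + 5·4 + 1·2 + 6·3 + 9·4 + 5·2 = 91
Amour: 5·3 + 5·3 + 1·1 + 6·5 + 9·1 + 5·3 = 85
Moonlight: 5·5 + 5·1 + 1·5 + 6·4 + 9·2 + 5·5 = 102
Arrival: 5·4 + 5·2 + 1·3 + 6·1 + 9·5 + 5·4 = 104
Nomadland: 5·2 + 5·5 + 1·4 + 6·2 + 9·3 + 5·1 = 83
Arrival has the highest Borda score (104).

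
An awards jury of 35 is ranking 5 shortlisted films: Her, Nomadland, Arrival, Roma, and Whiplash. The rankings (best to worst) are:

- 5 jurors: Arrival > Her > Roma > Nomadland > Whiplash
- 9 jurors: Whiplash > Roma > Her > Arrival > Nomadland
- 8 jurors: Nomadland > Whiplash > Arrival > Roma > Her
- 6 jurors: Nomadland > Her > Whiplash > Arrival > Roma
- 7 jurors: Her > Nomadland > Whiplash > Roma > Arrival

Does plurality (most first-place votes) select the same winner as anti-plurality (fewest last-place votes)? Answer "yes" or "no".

no

Plurality — first-place votes: Her 7, Nomadland 14, Arrival 5, Roma 0, Whiplash 9. Winner: Nomadland.
Anti-plurality — last-place votes: Her 8, Nomadland 9, Arrival 7, Roma 6, Whiplash 5. Winner: Whiplash.
The two methods disagree.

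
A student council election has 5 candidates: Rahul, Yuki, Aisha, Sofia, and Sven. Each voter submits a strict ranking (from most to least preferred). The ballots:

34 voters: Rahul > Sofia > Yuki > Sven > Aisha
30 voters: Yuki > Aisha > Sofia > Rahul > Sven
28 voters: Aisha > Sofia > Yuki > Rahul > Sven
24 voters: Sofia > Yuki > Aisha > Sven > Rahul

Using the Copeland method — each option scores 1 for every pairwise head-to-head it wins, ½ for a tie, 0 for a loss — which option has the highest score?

Sofia

Rahul: beats Sven; loses to Yuki, Aisha, and Sofia → score 1.
Yuki: beats Rahul, Aisha, and Sven; loses to Sofia → score 3.
Aisha: beats Rahul and Sven; ties Sofia; loses to Yuki → score 2.5.
Sofia: beats Rahul, Yuki, and Sven; ties Aisha → score 3.5.
Sven: loses to Rahul, Yuki, Aisha, and Sofia → score 0.
Sofia has the best pairwise record.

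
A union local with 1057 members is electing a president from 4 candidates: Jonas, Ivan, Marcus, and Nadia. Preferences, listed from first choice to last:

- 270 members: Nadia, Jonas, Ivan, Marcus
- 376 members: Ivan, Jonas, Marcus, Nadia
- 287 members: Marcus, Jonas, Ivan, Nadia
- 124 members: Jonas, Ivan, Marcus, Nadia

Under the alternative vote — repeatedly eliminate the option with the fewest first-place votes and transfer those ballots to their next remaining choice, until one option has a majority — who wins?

Ivan

Round 1: Jonas 124, Ivan 376, Marcus 287, Nadia 270. Eliminate Jonas.
Round 2: Ivan 500, Marcus 287, Nadia 270. Eliminate Nadia.
Round 3: Ivan 770, Marcus 287. Ivan has a majority.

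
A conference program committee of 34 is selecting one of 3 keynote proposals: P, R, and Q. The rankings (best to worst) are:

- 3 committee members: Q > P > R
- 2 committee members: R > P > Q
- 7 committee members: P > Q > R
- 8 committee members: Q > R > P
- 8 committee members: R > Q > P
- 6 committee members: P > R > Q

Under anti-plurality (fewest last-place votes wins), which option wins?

Q

Last-place votes: P 16, R 10, Q 8.
Q is ranked last by the fewest voters, so Q wins.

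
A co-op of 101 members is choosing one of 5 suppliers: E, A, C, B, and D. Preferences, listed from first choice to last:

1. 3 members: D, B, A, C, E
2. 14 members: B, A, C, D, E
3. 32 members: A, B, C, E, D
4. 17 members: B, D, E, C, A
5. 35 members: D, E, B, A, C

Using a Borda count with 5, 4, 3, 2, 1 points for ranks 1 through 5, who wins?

E: 3·1 + 14·1 + 32·2 + 17·3 + 35·4 = 272
A: 3·3 + 14·4 + 32·5 + 17·1 + 35·2 = 312
C: 3·2 + 14·3 + 32·3 + 17·2 + 35·1 = 213
B: 3·4 + 14·5 + 32·4 + 17·5 + 35·3 = 400
D: 3·5 + 14·2 + 32·1 + 17·4 + 35·5 = 318
B has the highest Borda score (400).

B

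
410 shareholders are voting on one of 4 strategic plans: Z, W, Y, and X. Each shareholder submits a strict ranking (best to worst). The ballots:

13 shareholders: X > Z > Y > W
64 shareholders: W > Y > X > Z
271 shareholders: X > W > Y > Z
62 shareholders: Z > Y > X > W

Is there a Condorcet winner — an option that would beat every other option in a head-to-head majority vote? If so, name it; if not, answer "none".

X

X vs Z: 348–62 for X.
X vs W: 346–64 for X.
X vs Y: 284–126 for X.
X beats every other option head-to-head.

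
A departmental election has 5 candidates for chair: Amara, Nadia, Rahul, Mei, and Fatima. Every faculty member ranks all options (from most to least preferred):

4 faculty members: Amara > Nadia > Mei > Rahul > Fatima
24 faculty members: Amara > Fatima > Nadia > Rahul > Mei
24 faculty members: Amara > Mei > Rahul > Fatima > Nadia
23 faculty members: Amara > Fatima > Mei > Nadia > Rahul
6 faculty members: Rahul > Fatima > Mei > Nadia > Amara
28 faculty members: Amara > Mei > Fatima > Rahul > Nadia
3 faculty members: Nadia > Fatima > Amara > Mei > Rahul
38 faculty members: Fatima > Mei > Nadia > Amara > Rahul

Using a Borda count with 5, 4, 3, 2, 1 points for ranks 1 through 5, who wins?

Amara

Amara: 4·5 + 24·5 + 24·5 + 23·5 + 6·1 + 28·5 + 3·3 + 38·2 = 606
Nadia: 4·4 + 24·3 + 24·1 + 23·2 + 6·2 + 28·1 + 3·5 + 38·3 = 327
Rahul: 4·2 + 24·2 + 24·3 + 23·1 + 6·5 + 28·2 + 3·1 + 38·1 = 278
Mei: 4·3 + 24·1 + 24·4 + 23·3 + 6·3 + 28·4 + 3·2 + 38·4 = 489
Fatima: 4·1 + 24·4 + 24·2 + 23·4 + 6·4 + 28·3 + 3·4 + 38·5 = 550
Amara has the highest Borda score (606).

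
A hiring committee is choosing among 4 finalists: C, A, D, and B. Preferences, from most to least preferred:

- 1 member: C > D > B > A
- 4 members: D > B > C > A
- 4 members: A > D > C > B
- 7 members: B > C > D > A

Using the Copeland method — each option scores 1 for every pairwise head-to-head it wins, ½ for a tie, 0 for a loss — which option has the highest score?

C: beats A; ties D; loses to B → score 1.5.
A: loses to C, D, and B → score 0.
D: beats A and B; ties C → score 2.5.
B: beats C and A; loses to D → score 2.
D has the best pairwise record.

D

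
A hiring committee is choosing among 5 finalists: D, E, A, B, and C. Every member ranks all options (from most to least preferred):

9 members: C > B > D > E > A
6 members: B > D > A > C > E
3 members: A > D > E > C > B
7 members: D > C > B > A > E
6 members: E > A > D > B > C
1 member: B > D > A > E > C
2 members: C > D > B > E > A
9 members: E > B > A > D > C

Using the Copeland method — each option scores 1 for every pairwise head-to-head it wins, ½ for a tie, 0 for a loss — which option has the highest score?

D: beats E, A, and C; loses to B → score 3.
E: beats A; loses to D, B, and C → score 1.
A: beats C; loses to D, E, and B → score 1.
B: beats D, E, A, and C → score 4.
C: beats E; loses to D, A, and B → score 1.
B has the best pairwise record.

B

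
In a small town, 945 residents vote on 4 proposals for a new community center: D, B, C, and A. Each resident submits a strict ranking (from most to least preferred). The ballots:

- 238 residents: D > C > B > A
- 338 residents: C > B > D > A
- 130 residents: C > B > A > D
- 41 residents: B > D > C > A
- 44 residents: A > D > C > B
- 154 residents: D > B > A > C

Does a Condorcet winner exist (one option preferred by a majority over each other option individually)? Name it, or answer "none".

Checking pairwise contests:
B beats D 509–436.
C beats B 750–195.
D beats C 477–468.
D beats A 771–174.
Every option loses at least one head-to-head, so there is no Condorcet winner.

none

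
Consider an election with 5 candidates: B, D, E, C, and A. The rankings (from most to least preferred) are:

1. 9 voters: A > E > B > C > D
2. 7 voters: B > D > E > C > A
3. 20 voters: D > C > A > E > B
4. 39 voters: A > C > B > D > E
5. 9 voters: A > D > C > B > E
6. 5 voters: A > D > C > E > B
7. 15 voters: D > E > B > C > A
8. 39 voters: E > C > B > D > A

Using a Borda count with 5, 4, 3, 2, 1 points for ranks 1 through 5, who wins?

B: 9·3 + 7·5 + 20·1 + 39·3 + 9·2 + 5·1 + 15·3 + 39·3 = 384
D: 9·1 + 7·4 + 20·5 + 39·2 + 9·4 + 5·4 + 15·5 + 39·2 = 424
E: 9·4 + 7·3 + 20·2 + 39·1 + 9·1 + 5·2 + 15·4 + 39·5 = 410
C: 9·2 + 7·2 + 20·4 + 39·4 + 9·3 + 5·3 + 15·2 + 39·4 = 496
A: 9·5 + 7·1 + 20·3 + 39·5 + 9·5 + 5·5 + 15·1 + 39·1 = 431
C has the highest Borda score (496).

C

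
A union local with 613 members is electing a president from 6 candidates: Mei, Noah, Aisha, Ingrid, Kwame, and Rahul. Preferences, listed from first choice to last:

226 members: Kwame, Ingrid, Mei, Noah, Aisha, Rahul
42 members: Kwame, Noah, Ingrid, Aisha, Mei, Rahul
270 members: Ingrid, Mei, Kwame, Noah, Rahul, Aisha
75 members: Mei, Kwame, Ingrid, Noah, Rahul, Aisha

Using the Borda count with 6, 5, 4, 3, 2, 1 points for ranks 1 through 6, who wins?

Ingrid

Mei: 226·4 + 42·2 + 270·5 + 75·6 = 2788
Noah: 226·3 + 42·5 + 270·3 + 75·3 = 1923
Aisha: 226·2 + 42·3 + 270·1 + 75·1 = 923
Ingrid: 226·5 + 42·4 + 270·6 + 75·4 = 3218
Kwame: 226·6 + 42·6 + 270·4 + 75·5 = 3063
Rahul: 226·1 + 42·1 + 270·2 + 75·2 = 958
Ingrid has the highest Borda score (3218).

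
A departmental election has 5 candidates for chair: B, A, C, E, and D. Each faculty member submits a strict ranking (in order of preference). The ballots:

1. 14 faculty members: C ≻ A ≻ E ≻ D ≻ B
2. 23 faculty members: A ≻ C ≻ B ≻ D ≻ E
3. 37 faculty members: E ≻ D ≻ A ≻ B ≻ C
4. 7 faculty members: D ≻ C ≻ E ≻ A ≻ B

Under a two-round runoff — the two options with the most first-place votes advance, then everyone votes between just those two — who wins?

E

Round 1 first-place votes: B 0, A 23, C 14, E 37, D 7.
E and A advance.
Runoff: E is preferred to A by 44 voters; A by 37.
E wins the runoff.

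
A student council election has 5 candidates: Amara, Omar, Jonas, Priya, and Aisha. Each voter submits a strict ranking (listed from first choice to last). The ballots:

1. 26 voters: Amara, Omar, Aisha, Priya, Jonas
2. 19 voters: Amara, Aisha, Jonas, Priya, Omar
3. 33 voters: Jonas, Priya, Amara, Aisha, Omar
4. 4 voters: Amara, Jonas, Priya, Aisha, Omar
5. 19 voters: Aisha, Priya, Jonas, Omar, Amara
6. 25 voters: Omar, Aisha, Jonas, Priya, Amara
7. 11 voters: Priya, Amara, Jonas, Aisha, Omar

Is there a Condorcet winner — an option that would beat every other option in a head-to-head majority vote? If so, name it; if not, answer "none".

Checking pairwise contests:
Jonas beats Amara 77–60.
Amara beats Omar 93–44.
Aisha beats Jonas 89–48.
Jonas beats Priya 81–56.
Amara beats Aisha 93–44.
Every option loses at least one head-to-head, so there is no Condorcet winner.

none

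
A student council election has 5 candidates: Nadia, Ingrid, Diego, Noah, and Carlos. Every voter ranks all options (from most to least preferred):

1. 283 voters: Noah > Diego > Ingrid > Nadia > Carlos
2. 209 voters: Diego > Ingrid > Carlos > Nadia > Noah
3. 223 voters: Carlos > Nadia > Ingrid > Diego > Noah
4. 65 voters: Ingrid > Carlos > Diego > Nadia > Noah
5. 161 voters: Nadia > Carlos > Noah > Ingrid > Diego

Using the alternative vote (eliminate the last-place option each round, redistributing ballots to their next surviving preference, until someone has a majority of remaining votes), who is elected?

Carlos

Round 1: Nadia 161, Ingrid 65, Diego 209, Noah 283, Carlos 223. Eliminate Ingrid.
Round 2: Nadia 161, Diego 209, Noah 283, Carlos 288. Eliminate Nadia.
Round 3: Diego 209, Noah 283, Carlos 449. Eliminate Diego.
Round 4: Noah 283, Carlos 658. Carlos has a majority.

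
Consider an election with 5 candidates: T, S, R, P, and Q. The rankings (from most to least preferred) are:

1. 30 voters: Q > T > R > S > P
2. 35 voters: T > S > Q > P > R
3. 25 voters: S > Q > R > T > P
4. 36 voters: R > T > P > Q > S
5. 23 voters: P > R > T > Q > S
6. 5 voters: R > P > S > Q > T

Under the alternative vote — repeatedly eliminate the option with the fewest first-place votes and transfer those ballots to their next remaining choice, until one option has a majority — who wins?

Q

Round 1: T 35, S 25, R 41, P 23, Q 30. Eliminate P.
Round 2: T 35, S 25, R 64, Q 30. Eliminate S.
Round 3: T 35, R 64, Q 55. Eliminate T.
Round 4: R 64, Q 90. Q has a majority.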